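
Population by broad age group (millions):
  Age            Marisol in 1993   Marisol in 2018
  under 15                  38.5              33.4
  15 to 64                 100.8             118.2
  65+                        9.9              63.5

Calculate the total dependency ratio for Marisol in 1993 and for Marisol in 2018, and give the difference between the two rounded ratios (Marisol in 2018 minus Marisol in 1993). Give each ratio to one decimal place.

Marisol in 1993: (38.5 + 9.9) / 100.8 × 100 = 48.4 / 100.8 × 100 = 48.0
Marisol in 2018: (33.4 + 63.5) / 118.2 × 100 = 96.9 / 118.2 × 100 = 82.0

Marisol in 1993: 48.0
Marisol in 2018: 82.0
Difference: +34.0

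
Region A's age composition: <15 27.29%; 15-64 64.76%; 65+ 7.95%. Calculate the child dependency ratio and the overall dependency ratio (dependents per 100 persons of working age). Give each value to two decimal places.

Youth dependency ratio = 27.29 / 64.76 × 100 = 42.14
Total dependency ratio = (27.29 + 7.95) / 64.76 × 100 = 35.24 / 64.76 × 100 = 54.42

Youth dependency ratio: 42.14
Total dependency ratio: 54.42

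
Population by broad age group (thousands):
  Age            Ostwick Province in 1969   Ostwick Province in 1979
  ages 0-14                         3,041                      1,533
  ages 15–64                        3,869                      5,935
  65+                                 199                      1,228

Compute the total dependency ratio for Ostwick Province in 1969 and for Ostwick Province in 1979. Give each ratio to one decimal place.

Ostwick Province in 1969: (3,041 + 199) / 3,869 × 100 = 3,240 / 3,869 × 100 = 83.7
Ostwick Province in 1979: (1,533 + 1,228) / 5,935 × 100 = 2,761 / 5,935 × 100 = 46.5

Ostwick Province in 1969: 83.7
Ostwick Province in 1979: 46.5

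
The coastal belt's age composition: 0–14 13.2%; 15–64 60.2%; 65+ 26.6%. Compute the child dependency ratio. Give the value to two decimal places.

Youth dependency ratio = 13.2 / 60.2 × 100 = 21.93

Youth dependency ratio: 21.93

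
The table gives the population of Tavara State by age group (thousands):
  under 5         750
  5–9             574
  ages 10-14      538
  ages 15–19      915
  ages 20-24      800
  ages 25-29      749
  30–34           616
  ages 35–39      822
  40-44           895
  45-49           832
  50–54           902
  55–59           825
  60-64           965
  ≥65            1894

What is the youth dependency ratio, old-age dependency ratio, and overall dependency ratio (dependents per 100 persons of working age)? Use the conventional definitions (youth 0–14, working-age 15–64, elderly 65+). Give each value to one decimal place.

0–14: 750 + 574 + 538 = 1862
15–64: 915 + 800 + 749 + 616 + 822 + 895 + 832 + 902 + 825 + 965 = 8321
65+: 1894
Youth dependency ratio = 1862 / 8321 × 100 = 22.4
Old-age dependency ratio = 1894 / 8321 × 100 = 22.8
Total dependency ratio = (1862 + 1894) / 8321 × 100 = 3756 / 8321 × 100 = 45.1

Youth dependency ratio: 22.4
Old-age dependency ratio: 22.8
Total dependency ratio: 45.1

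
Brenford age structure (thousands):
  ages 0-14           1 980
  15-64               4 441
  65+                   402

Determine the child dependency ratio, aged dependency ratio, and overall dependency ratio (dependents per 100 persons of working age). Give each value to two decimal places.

Youth dependency ratio = 1 980 / 4 441 × 100 = 44.58
Old-age dependency ratio = 402 / 4 441 × 100 = 9.05
Total dependency ratio = (1 980 + 402) / 4 441 × 100 = 2 382 / 4 441 × 100 = 53.64

Youth dependency ratio: 44.58
Old-age dependency ratio: 9.05
Total dependency ratio: 53.64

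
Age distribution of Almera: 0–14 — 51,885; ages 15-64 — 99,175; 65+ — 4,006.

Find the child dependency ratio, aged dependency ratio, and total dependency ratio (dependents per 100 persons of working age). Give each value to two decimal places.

Youth dependency ratio = 51,885 / 99,175 × 100 = 52.32
Old-age dependency ratio = 4,006 / 99,175 × 100 = 4.04
Total dependency ratio = (51,885 + 4,006) / 99,175 × 100 = 55,891 / 99,175 × 100 = 56.36

Youth dependency ratio: 52.32
Old-age dependency ratio: 4.04
Total dependency ratio: 56.36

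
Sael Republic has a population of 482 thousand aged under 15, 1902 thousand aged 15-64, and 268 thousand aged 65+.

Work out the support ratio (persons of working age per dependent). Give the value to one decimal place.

Support ratio: 2.5

Support ratio = 1902 / (482 + 268) = 1902 / 750 = 2.5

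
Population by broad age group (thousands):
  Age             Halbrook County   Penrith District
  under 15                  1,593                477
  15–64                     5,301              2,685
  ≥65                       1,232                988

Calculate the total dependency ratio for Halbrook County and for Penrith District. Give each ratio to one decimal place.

Halbrook County: 53.3
Penrith District: 54.6

Halbrook County: (1,593 + 1,232) / 5,301 × 100 = 2,825 / 5,301 × 100 = 53.3
Penrith District: (477 + 988) / 2,685 × 100 = 1,465 / 2,685 × 100 = 54.6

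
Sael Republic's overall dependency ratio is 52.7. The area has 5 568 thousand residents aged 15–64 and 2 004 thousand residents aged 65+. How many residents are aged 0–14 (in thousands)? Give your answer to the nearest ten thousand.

Aged 0–14: 930

Total dependency ratio = (youth + elderly) / working-age × 100
52.7 = (Y + 2 004) / 5 568 × 100
⇒ 930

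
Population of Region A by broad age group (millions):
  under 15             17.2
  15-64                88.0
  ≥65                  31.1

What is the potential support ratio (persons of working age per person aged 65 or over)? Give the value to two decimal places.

Potential support ratio = 88.0 / 31.1 = 2.83

Potential support ratio: 2.83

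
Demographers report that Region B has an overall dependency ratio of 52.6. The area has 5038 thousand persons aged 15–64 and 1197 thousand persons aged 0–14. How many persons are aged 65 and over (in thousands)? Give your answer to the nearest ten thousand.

Aged 65 and over: 1450

Total dependency ratio = (youth + elderly) / working-age × 100
52.6 = (1197 + E) / 5038 × 100
⇒ 1450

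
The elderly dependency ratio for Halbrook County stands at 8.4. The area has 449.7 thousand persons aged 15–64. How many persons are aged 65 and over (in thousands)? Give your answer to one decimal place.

Aged 65 and over: 37.8

Old-age dependency ratio = elderly / working-age × 100
8.4 = E / 449.7 × 100
⇒ 37.8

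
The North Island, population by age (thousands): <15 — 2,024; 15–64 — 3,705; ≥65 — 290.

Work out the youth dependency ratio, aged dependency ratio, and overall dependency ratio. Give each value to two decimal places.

Youth dependency ratio = 2,024 / 3,705 × 100 = 54.63
Old-age dependency ratio = 290 / 3,705 × 100 = 7.83
Total dependency ratio = (2,024 + 290) / 3,705 × 100 = 2,314 / 3,705 × 100 = 62.46

Youth dependency ratio: 54.63
Old-age dependency ratio: 7.83
Total dependency ratio: 62.46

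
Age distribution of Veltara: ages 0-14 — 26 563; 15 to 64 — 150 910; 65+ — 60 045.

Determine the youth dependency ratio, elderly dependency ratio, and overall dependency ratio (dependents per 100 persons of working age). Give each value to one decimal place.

Youth dependency ratio: 17.6
Old-age dependency ratio: 39.8
Total dependency ratio: 57.4

Youth dependency ratio = 26 563 / 150 910 × 100 = 17.6
Old-age dependency ratio = 60 045 / 150 910 × 100 = 39.8
Total dependency ratio = (26 563 + 60 045) / 150 910 × 100 = 86 608 / 150 910 × 100 = 57.4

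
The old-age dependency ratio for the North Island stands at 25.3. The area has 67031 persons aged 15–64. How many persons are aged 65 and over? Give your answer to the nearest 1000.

Old-age dependency ratio = elderly / working-age × 100
25.3 = E / 67031 × 100
⇒ 17000

Aged 65 and over: 17000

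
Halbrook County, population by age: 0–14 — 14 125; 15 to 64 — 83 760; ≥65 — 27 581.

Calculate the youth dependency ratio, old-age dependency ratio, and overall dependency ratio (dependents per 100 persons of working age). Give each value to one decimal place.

Youth dependency ratio = 14 125 / 83 760 × 100 = 16.9
Old-age dependency ratio = 27 581 / 83 760 × 100 = 32.9
Total dependency ratio = (14 125 + 27 581) / 83 760 × 100 = 41 706 / 83 760 × 100 = 49.8

Youth dependency ratio: 16.9
Old-age dependency ratio: 32.9
Total dependency ratio: 49.8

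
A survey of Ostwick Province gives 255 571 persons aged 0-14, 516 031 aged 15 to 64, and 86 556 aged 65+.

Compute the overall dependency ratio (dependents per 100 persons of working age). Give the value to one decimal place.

Total dependency ratio = (255 571 + 86 556) / 516 031 × 100 = 342 127 / 516 031 × 100 = 66.3

Total dependency ratio: 66.3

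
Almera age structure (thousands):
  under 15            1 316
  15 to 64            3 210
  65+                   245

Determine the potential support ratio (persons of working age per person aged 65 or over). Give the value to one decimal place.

Potential support ratio: 13.1

Potential support ratio = 3 210 / 245 = 13.1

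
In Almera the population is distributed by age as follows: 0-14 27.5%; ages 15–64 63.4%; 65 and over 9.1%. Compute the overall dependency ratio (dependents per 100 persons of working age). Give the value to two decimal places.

Total dependency ratio = (27.5 + 9.1) / 63.4 × 100 = 36.6 / 63.4 × 100 = 57.73

Total dependency ratio: 57.73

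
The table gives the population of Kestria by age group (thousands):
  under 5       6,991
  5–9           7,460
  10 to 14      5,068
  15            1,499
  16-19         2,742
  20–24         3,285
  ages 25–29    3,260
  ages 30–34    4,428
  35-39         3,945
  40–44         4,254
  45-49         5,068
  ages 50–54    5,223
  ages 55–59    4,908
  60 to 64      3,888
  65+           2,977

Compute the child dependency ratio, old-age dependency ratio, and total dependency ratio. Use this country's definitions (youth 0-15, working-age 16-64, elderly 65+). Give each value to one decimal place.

Youth dependency ratio: 51.3
Old-age dependency ratio: 7.3
Total dependency ratio: 58.5

0–15: 6,991 + 7,460 + 5,068 + 1,499 = 21,018
16–64: 2,742 + 3,285 + 3,260 + 4,428 + 3,945 + 4,254 + 5,068 + 5,223 + 4,908 + 3,888 = 41,001
65+: 2,977
Youth dependency ratio = 21,018 / 41,001 × 100 = 51.3
Old-age dependency ratio = 2,977 / 41,001 × 100 = 7.3
Total dependency ratio = (21,018 + 2,977) / 41,001 × 100 = 23,995 / 41,001 × 100 = 58.5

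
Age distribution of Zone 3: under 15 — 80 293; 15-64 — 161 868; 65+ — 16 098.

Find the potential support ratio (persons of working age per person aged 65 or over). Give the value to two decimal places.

Potential support ratio: 10.06

Potential support ratio = 161 868 / 16 098 = 10.06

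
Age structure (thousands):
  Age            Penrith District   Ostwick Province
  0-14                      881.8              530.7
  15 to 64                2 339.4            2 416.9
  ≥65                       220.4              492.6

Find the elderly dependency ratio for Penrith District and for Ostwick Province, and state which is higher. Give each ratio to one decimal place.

Penrith District: 9.4
Ostwick Province: 20.4
Higher: Ostwick Province

Penrith District: 220.4 / 2 339.4 × 100 = 9.4
Ostwick Province: 492.6 / 2 416.9 × 100 = 20.4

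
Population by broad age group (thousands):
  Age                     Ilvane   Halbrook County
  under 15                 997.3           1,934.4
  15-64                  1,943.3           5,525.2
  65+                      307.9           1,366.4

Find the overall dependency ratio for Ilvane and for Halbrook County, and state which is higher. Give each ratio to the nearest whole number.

Ilvane: 67
Halbrook County: 60
Higher: Ilvane

Ilvane: (997.3 + 307.9) / 1,943.3 × 100 = 1,305.2 / 1,943.3 × 100 = 67
Halbrook County: (1,934.4 + 1,366.4) / 5,525.2 × 100 = 3,300.8 / 5,525.2 × 100 = 60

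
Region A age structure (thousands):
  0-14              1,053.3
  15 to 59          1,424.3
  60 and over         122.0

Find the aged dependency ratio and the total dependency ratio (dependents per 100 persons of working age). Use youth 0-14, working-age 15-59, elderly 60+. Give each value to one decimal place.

Old-age dependency ratio: 8.6
Total dependency ratio: 82.5

Old-age dependency ratio = 122.0 / 1,424.3 × 100 = 8.6
Total dependency ratio = (1,053.3 + 122.0) / 1,424.3 × 100 = 1,175.3 / 1,424.3 × 100 = 82.5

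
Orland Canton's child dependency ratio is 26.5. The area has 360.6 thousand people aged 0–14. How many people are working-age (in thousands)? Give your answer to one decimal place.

Youth dependency ratio = youth / working-age × 100
26.5 = 360.6 / W × 100
⇒ 1 360.8

Working-age: 1 360.8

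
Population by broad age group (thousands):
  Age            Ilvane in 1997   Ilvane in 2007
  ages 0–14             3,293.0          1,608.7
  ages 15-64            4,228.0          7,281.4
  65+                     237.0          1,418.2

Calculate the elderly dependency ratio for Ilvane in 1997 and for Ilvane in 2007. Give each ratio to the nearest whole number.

Ilvane in 1997: 237.0 / 4,228.0 × 100 = 6
Ilvane in 2007: 1,418.2 / 7,281.4 × 100 = 19

Ilvane in 1997: 6
Ilvane in 2007: 19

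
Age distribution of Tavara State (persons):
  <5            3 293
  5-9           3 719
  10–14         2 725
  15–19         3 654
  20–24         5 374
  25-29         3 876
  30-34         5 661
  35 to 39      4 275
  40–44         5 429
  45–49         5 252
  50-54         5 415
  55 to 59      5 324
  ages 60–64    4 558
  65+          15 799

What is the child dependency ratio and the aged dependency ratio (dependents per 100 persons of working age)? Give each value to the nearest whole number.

Youth dependency ratio: 20
Old-age dependency ratio: 32

0–14: 3 293 + 3 719 + 2 725 = 9 737
15–64: 3 654 + 5 374 + 3 876 + 5 661 + 4 275 + 5 429 + 5 252 + 5 415 + 5 324 + 4 558 = 48 818
65+: 15 799
Youth dependency ratio = 9 737 / 48 818 × 100 = 20
Old-age dependency ratio = 15 799 / 48 818 × 100 = 32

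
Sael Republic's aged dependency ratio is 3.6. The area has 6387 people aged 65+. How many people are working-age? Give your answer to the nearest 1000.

Old-age dependency ratio = elderly / working-age × 100
3.6 = 6387 / W × 100
⇒ 177000

Working-age: 177000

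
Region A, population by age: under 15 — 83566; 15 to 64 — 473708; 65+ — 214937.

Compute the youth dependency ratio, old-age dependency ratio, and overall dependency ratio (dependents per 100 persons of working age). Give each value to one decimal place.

Youth dependency ratio: 17.6
Old-age dependency ratio: 45.4
Total dependency ratio: 63.0

Youth dependency ratio = 83566 / 473708 × 100 = 17.6
Old-age dependency ratio = 214937 / 473708 × 100 = 45.4
Total dependency ratio = (83566 + 214937) / 473708 × 100 = 298503 / 473708 × 100 = 63.0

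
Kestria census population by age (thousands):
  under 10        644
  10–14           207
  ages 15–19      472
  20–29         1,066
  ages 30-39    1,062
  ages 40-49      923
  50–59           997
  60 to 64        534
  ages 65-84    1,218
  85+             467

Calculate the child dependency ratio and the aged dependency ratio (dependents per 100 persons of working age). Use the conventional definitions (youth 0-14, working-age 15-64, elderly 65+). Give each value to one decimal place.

Youth dependency ratio: 16.8
Old-age dependency ratio: 33.3

0–14: 644 + 207 = 851
15–64: 472 + 1,066 + 1,062 + 923 + 997 + 534 = 5,054
65+: 1,218 + 467 = 1,685
Youth dependency ratio = 851 / 5,054 × 100 = 16.8
Old-age dependency ratio = 1,685 / 5,054 × 100 = 33.3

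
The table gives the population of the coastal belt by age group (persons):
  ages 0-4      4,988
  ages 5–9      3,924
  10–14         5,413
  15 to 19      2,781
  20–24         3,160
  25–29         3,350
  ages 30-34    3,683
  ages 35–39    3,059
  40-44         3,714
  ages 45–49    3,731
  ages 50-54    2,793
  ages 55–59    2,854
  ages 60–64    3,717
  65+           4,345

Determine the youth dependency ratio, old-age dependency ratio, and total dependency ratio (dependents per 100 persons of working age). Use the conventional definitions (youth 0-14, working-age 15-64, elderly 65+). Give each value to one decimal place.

Youth dependency ratio: 43.6
Old-age dependency ratio: 13.2
Total dependency ratio: 56.8

0–14: 4,988 + 3,924 + 5,413 = 14,325
15–64: 2,781 + 3,160 + 3,350 + 3,683 + 3,059 + 3,714 + 3,731 + 2,793 + 2,854 + 3,717 = 32,842
65+: 4,345
Youth dependency ratio = 14,325 / 32,842 × 100 = 43.6
Old-age dependency ratio = 4,345 / 32,842 × 100 = 13.2
Total dependency ratio = (14,325 + 4,345) / 32,842 × 100 = 18,670 / 32,842 × 100 = 56.8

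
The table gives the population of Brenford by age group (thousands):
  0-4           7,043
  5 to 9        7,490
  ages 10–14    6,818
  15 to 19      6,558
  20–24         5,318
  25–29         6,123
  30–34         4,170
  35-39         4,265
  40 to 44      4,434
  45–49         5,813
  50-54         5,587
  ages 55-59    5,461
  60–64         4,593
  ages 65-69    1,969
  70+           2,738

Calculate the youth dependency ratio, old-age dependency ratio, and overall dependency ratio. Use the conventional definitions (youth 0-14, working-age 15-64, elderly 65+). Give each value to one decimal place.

0–14: 7,043 + 7,490 + 6,818 = 21,351
15–64: 6,558 + 5,318 + 6,123 + 4,170 + 4,265 + 4,434 + 5,813 + 5,587 + 5,461 + 4,593 = 52,322
65+: 1,969 + 2,738 = 4,707
Youth dependency ratio = 21,351 / 52,322 × 100 = 40.8
Old-age dependency ratio = 4,707 / 52,322 × 100 = 9.0
Total dependency ratio = (21,351 + 4,707) / 52,322 × 100 = 26,058 / 52,322 × 100 = 49.8

Youth dependency ratio: 40.8
Old-age dependency ratio: 9.0
Total dependency ratio: 49.8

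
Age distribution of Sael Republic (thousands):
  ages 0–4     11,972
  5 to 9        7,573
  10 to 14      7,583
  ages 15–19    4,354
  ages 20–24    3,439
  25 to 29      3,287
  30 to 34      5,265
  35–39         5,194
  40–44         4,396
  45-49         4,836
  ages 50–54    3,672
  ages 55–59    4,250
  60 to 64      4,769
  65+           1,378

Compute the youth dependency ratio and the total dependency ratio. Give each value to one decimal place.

0–14: 11,972 + 7,573 + 7,583 = 27,128
15–64: 4,354 + 3,439 + 3,287 + 5,265 + 5,194 + 4,396 + 4,836 + 3,672 + 4,250 + 4,769 = 43,462
65+: 1,378
Youth dependency ratio = 27,128 / 43,462 × 100 = 62.4
Total dependency ratio = (27,128 + 1,378) / 43,462 × 100 = 28,506 / 43,462 × 100 = 65.6

Youth dependency ratio: 62.4
Total dependency ratio: 65.6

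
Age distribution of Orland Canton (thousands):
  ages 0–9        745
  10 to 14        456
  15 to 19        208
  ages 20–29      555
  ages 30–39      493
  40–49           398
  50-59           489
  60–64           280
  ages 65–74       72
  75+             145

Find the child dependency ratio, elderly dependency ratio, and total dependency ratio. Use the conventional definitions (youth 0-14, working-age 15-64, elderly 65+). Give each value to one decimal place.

0–14: 745 + 456 = 1 201
15–64: 208 + 555 + 493 + 398 + 489 + 280 = 2 423
65+: 72 + 145 = 217
Youth dependency ratio = 1 201 / 2 423 × 100 = 49.6
Old-age dependency ratio = 217 / 2 423 × 100 = 9.0
Total dependency ratio = (1 201 + 217) / 2 423 × 100 = 1 418 / 2 423 × 100 = 58.5

Youth dependency ratio: 49.6
Old-age dependency ratio: 9.0
Total dependency ratio: 58.5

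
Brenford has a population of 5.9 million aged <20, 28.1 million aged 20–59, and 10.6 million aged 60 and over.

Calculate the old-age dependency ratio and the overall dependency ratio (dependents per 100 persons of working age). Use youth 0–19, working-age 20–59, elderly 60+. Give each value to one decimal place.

Old-age dependency ratio: 37.7
Total dependency ratio: 58.7

Old-age dependency ratio = 10.6 / 28.1 × 100 = 37.7
Total dependency ratio = (5.9 + 10.6) / 28.1 × 100 = 16.5 / 28.1 × 100 = 58.7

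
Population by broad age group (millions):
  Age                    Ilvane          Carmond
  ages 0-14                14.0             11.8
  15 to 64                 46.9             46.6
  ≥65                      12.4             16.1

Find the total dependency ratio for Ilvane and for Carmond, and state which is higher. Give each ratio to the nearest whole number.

Ilvane: 56
Carmond: 60
Higher: Carmond

Ilvane: (14.0 + 12.4) / 46.9 × 100 = 26.4 / 46.9 × 100 = 56
Carmond: (11.8 + 16.1) / 46.6 × 100 = 27.9 / 46.6 × 100 = 60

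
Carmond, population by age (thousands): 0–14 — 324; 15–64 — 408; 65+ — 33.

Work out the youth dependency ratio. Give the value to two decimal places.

Youth dependency ratio = 324 / 408 × 100 = 79.41

Youth dependency ratio: 79.41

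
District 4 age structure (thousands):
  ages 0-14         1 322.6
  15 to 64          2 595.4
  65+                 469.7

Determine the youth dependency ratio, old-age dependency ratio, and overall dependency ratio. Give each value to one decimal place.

Youth dependency ratio: 51.0
Old-age dependency ratio: 18.1
Total dependency ratio: 69.1

Youth dependency ratio = 1 322.6 / 2 595.4 × 100 = 51.0
Old-age dependency ratio = 469.7 / 2 595.4 × 100 = 18.1
Total dependency ratio = (1 322.6 + 469.7) / 2 595.4 × 100 = 1 792.3 / 2 595.4 × 100 = 69.1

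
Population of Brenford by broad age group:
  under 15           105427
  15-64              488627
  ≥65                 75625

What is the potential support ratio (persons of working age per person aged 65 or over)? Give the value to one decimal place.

Potential support ratio: 6.5

Potential support ratio = 488627 / 75625 = 6.5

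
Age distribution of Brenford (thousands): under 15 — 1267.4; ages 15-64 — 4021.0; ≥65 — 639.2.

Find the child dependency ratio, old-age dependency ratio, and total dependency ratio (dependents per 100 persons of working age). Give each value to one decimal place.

Youth dependency ratio: 31.5
Old-age dependency ratio: 15.9
Total dependency ratio: 47.4

Youth dependency ratio = 1267.4 / 4021.0 × 100 = 31.5
Old-age dependency ratio = 639.2 / 4021.0 × 100 = 15.9
Total dependency ratio = (1267.4 + 639.2) / 4021.0 × 100 = 1906.6 / 4021.0 × 100 = 47.4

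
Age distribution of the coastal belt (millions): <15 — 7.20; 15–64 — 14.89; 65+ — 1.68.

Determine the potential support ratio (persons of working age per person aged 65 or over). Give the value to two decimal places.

Potential support ratio: 8.86

Potential support ratio = 14.89 / 1.68 = 8.86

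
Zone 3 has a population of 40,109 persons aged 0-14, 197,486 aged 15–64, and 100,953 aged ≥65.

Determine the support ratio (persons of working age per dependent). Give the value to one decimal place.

Support ratio: 1.4

Support ratio = 197,486 / (40,109 + 100,953) = 197,486 / 141,062 = 1.4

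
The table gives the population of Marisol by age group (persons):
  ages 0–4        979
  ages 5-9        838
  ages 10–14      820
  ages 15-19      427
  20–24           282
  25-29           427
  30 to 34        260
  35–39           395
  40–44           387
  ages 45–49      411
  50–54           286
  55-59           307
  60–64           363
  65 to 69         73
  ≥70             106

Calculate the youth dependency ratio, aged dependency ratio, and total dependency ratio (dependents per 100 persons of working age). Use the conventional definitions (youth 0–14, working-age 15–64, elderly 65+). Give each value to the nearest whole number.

Youth dependency ratio: 74
Old-age dependency ratio: 5
Total dependency ratio: 79

0–14: 979 + 838 + 820 = 2637
15–64: 427 + 282 + 427 + 260 + 395 + 387 + 411 + 286 + 307 + 363 = 3545
65+: 73 + 106 = 179
Youth dependency ratio = 2637 / 3545 × 100 = 74
Old-age dependency ratio = 179 / 3545 × 100 = 5
Total dependency ratio = (2637 + 179) / 3545 × 100 = 2816 / 3545 × 100 = 79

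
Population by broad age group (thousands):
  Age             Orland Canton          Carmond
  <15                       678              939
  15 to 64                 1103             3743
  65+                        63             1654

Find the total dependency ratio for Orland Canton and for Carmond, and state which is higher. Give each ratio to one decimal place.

Orland Canton: (678 + 63) / 1103 × 100 = 741 / 1103 × 100 = 67.2
Carmond: (939 + 1654) / 3743 × 100 = 2593 / 3743 × 100 = 69.3

Orland Canton: 67.2
Carmond: 69.3
Higher: Carmond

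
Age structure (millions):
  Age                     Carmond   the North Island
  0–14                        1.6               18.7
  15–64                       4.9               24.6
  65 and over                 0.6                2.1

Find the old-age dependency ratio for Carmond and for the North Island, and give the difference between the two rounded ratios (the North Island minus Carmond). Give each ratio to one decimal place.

Carmond: 0.6 / 4.9 × 100 = 12.2
the North Island: 2.1 / 24.6 × 100 = 8.5

Carmond: 12.2
the North Island: 8.5
Difference: -3.7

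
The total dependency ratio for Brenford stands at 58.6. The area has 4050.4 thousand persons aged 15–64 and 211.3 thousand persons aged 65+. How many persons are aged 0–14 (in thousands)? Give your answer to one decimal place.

Total dependency ratio = (youth + elderly) / working-age × 100
58.6 = (Y + 211.3) / 4050.4 × 100
⇒ 2162.2

Aged 0–14: 2162.2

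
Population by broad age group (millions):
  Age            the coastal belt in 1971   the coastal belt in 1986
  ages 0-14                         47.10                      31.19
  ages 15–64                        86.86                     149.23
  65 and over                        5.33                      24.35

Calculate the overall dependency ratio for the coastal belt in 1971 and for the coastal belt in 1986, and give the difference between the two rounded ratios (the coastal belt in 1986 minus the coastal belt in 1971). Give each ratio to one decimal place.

the coastal belt in 1971: 60.4
the coastal belt in 1986: 37.2
Difference: -23.2

the coastal belt in 1971: (47.10 + 5.33) / 86.86 × 100 = 52.43 / 86.86 × 100 = 60.4
the coastal belt in 1986: (31.19 + 24.35) / 149.23 × 100 = 55.54 / 149.23 × 100 = 37.2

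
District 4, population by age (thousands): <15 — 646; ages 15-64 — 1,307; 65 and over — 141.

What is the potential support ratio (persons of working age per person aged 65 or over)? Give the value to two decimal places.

Potential support ratio: 9.27

Potential support ratio = 1,307 / 141 = 9.27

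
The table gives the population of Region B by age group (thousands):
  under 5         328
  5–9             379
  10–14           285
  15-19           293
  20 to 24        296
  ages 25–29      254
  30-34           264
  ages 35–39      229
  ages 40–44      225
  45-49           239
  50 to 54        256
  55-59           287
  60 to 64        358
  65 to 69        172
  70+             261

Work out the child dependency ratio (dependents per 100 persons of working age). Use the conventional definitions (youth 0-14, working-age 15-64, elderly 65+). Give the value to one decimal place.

Youth dependency ratio: 36.7

0–14: 328 + 379 + 285 = 992
15–64: 293 + 296 + 254 + 264 + 229 + 225 + 239 + 256 + 287 + 358 = 2,701
65+: 172 + 261 = 433
Youth dependency ratio = 992 / 2,701 × 100 = 36.7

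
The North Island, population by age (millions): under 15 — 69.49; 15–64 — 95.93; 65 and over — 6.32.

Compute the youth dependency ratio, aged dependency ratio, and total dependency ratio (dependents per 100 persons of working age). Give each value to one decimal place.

Youth dependency ratio: 72.4
Old-age dependency ratio: 6.6
Total dependency ratio: 79.0

Youth dependency ratio = 69.49 / 95.93 × 100 = 72.4
Old-age dependency ratio = 6.32 / 95.93 × 100 = 6.6
Total dependency ratio = (69.49 + 6.32) / 95.93 × 100 = 75.81 / 95.93 × 100 = 79.0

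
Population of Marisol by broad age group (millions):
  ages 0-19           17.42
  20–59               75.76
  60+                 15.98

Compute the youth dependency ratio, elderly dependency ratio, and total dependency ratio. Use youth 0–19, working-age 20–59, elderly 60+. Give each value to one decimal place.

Youth dependency ratio: 23.0
Old-age dependency ratio: 21.1
Total dependency ratio: 44.1

Youth dependency ratio = 17.42 / 75.76 × 100 = 23.0
Old-age dependency ratio = 15.98 / 75.76 × 100 = 21.1
Total dependency ratio = (17.42 + 15.98) / 75.76 × 100 = 33.40 / 75.76 × 100 = 44.1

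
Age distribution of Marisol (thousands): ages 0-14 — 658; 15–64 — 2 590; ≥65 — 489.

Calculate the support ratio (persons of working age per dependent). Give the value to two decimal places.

Support ratio = 2 590 / (658 + 489) = 2 590 / 1 147 = 2.26

Support ratio: 2.26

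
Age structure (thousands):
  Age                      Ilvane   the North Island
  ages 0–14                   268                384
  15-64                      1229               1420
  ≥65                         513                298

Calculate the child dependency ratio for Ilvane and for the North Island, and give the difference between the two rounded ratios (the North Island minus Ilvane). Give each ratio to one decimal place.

Ilvane: 268 / 1229 × 100 = 21.8
the North Island: 384 / 1420 × 100 = 27.0

Ilvane: 21.8
the North Island: 27.0
Difference: +5.2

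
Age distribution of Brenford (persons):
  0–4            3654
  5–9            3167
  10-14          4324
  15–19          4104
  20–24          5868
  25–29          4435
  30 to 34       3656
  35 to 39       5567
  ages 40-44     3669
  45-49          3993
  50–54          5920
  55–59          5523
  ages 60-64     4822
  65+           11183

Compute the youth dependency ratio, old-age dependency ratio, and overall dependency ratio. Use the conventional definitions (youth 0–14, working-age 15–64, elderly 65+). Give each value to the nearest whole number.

0–14: 3654 + 3167 + 4324 = 11145
15–64: 4104 + 5868 + 4435 + 3656 + 5567 + 3669 + 3993 + 5920 + 5523 + 4822 = 47557
65+: 11183
Youth dependency ratio = 11145 / 47557 × 100 = 23
Old-age dependency ratio = 11183 / 47557 × 100 = 24
Total dependency ratio = (11145 + 11183) / 47557 × 100 = 22328 / 47557 × 100 = 47

Youth dependency ratio: 23
Old-age dependency ratio: 24
Total dependency ratio: 47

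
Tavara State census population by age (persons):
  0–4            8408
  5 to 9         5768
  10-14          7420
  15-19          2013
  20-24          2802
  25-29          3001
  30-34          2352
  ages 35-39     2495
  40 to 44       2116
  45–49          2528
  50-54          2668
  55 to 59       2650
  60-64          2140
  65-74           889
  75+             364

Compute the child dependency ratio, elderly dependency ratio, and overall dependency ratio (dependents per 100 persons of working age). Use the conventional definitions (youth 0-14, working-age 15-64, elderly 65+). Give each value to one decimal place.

Youth dependency ratio: 87.2
Old-age dependency ratio: 5.1
Total dependency ratio: 92.3

0–14: 8408 + 5768 + 7420 = 21596
15–64: 2013 + 2802 + 3001 + 2352 + 2495 + 2116 + 2528 + 2668 + 2650 + 2140 = 24765
65+: 889 + 364 = 1253
Youth dependency ratio = 21596 / 24765 × 100 = 87.2
Old-age dependency ratio = 1253 / 24765 × 100 = 5.1
Total dependency ratio = (21596 + 1253) / 24765 × 100 = 22849 / 24765 × 100 = 92.3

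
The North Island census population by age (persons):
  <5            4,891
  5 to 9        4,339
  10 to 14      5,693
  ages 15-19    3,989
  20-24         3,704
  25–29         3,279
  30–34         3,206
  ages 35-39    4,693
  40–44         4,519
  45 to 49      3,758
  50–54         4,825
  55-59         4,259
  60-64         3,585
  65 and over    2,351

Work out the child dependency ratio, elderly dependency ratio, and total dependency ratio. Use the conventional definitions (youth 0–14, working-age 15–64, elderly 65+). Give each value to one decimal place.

0–14: 4,891 + 4,339 + 5,693 = 14,923
15–64: 3,989 + 3,704 + 3,279 + 3,206 + 4,693 + 4,519 + 3,758 + 4,825 + 4,259 + 3,585 = 39,817
65+: 2,351
Youth dependency ratio = 14,923 / 39,817 × 100 = 37.5
Old-age dependency ratio = 2,351 / 39,817 × 100 = 5.9
Total dependency ratio = (14,923 + 2,351) / 39,817 × 100 = 17,274 / 39,817 × 100 = 43.4

Youth dependency ratio: 37.5
Old-age dependency ratio: 5.9
Total dependency ratio: 43.4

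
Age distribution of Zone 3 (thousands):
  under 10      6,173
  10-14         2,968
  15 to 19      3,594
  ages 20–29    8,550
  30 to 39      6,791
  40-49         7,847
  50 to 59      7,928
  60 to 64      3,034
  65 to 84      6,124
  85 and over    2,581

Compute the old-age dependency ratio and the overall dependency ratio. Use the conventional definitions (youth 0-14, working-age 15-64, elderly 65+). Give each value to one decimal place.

Old-age dependency ratio: 23.1
Total dependency ratio: 47.3

0–14: 6,173 + 2,968 = 9,141
15–64: 3,594 + 8,550 + 6,791 + 7,847 + 7,928 + 3,034 = 37,744
65+: 6,124 + 2,581 = 8,705
Old-age dependency ratio = 8,705 / 37,744 × 100 = 23.1
Total dependency ratio = (9,141 + 8,705) / 37,744 × 100 = 17,846 / 37,744 × 100 = 47.3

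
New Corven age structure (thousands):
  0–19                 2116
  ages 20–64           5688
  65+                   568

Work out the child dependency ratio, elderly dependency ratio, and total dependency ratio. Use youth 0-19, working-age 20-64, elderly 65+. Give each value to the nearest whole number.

Youth dependency ratio: 37
Old-age dependency ratio: 10
Total dependency ratio: 47

Youth dependency ratio = 2116 / 5688 × 100 = 37
Old-age dependency ratio = 568 / 5688 × 100 = 10
Total dependency ratio = (2116 + 568) / 5688 × 100 = 2684 / 5688 × 100 = 47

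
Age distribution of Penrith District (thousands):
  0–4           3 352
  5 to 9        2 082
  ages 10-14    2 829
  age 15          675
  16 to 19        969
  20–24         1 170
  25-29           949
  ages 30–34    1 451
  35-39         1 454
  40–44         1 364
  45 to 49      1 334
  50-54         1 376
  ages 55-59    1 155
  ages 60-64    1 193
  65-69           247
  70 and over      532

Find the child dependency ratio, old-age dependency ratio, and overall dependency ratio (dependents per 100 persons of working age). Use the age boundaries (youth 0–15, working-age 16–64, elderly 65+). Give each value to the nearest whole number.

0–15: 3 352 + 2 082 + 2 829 + 675 = 8 938
16–64: 969 + 1 170 + 949 + 1 451 + 1 454 + 1 364 + 1 334 + 1 376 + 1 155 + 1 193 = 12 415
65+: 247 + 532 = 779
Youth dependency ratio = 8 938 / 12 415 × 100 = 72
Old-age dependency ratio = 779 / 12 415 × 100 = 6
Total dependency ratio = (8 938 + 779) / 12 415 × 100 = 9 717 / 12 415 × 100 = 78

Youth dependency ratio: 72
Old-age dependency ratio: 6
Total dependency ratio: 78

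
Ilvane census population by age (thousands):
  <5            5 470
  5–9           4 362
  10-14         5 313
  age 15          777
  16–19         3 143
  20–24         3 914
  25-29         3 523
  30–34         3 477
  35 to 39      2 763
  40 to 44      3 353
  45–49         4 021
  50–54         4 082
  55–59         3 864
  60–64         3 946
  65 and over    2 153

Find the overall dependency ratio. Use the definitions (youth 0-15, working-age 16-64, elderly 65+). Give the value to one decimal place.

0–15: 5 470 + 4 362 + 5 313 + 777 = 15 922
16–64: 3 143 + 3 914 + 3 523 + 3 477 + 2 763 + 3 353 + 4 021 + 4 082 + 3 864 + 3 946 = 36 086
65+: 2 153
Total dependency ratio = (15 922 + 2 153) / 36 086 × 100 = 18 075 / 36 086 × 100 = 50.1

Total dependency ratio: 50.1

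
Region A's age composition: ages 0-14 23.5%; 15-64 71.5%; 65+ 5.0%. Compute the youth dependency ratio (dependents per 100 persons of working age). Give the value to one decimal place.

Youth dependency ratio: 32.9

Youth dependency ratio = 23.5 / 71.5 × 100 = 32.9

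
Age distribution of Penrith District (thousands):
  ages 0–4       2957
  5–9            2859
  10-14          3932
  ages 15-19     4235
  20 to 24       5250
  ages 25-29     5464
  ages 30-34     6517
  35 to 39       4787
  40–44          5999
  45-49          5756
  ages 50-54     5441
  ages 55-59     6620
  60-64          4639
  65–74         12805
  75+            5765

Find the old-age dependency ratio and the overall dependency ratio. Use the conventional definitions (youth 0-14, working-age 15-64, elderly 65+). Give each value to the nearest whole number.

0–14: 2957 + 2859 + 3932 = 9748
15–64: 4235 + 5250 + 5464 + 6517 + 4787 + 5999 + 5756 + 5441 + 6620 + 4639 = 54708
65+: 12805 + 5765 = 18570
Old-age dependency ratio = 18570 / 54708 × 100 = 34
Total dependency ratio = (9748 + 18570) / 54708 × 100 = 28318 / 54708 × 100 = 52

Old-age dependency ratio: 34
Total dependency ratio: 52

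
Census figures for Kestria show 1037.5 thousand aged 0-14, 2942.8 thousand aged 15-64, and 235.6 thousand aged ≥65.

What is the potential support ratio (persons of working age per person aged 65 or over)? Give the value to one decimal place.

Potential support ratio: 12.5

Potential support ratio = 2942.8 / 235.6 = 12.5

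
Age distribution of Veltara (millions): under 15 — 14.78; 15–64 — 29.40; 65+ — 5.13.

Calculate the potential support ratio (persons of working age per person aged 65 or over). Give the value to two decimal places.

Potential support ratio: 5.73

Potential support ratio = 29.40 / 5.13 = 5.73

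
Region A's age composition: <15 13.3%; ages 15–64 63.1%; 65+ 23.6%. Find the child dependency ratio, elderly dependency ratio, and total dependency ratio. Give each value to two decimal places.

Youth dependency ratio: 21.08
Old-age dependency ratio: 37.40
Total dependency ratio: 58.48

Youth dependency ratio = 13.3 / 63.1 × 100 = 21.08
Old-age dependency ratio = 23.6 / 63.1 × 100 = 37.40
Total dependency ratio = (13.3 + 23.6) / 63.1 × 100 = 36.9 / 63.1 × 100 = 58.48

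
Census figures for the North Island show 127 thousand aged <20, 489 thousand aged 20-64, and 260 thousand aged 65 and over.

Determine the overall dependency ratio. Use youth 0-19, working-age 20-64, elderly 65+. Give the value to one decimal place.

Total dependency ratio = (127 + 260) / 489 × 100 = 387 / 489 × 100 = 79.1

Total dependency ratio: 79.1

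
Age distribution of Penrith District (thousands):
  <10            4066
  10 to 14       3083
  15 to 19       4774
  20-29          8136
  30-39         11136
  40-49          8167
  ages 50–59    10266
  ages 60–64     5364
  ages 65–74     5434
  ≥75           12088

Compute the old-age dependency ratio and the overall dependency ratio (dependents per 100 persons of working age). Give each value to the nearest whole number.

Old-age dependency ratio: 37
Total dependency ratio: 52

0–14: 4066 + 3083 = 7149
15–64: 4774 + 8136 + 11136 + 8167 + 10266 + 5364 = 47843
65+: 5434 + 12088 = 17522
Old-age dependency ratio = 17522 / 47843 × 100 = 37
Total dependency ratio = (7149 + 17522) / 47843 × 100 = 24671 / 47843 × 100 = 52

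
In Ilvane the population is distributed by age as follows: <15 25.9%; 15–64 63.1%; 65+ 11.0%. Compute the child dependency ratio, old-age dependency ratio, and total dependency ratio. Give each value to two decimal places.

Youth dependency ratio = 25.9 / 63.1 × 100 = 41.05
Old-age dependency ratio = 11.0 / 63.1 × 100 = 17.43
Total dependency ratio = (25.9 + 11.0) / 63.1 × 100 = 36.9 / 63.1 × 100 = 58.48

Youth dependency ratio: 41.05
Old-age dependency ratio: 17.43
Total dependency ratio: 58.48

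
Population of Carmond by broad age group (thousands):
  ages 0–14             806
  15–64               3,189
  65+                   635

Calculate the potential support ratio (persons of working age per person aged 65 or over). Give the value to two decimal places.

Potential support ratio = 3,189 / 635 = 5.02

Potential support ratio: 5.02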